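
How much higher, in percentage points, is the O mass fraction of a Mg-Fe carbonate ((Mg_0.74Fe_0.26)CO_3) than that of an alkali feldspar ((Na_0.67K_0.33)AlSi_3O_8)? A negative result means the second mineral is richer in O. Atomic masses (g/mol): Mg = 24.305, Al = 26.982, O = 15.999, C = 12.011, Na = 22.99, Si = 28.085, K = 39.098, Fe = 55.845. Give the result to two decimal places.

4.04 percentage points

O in (Mg_0.74Fe_0.26)CO_3: molar mass 92.513 g/mol; 3×15.999 = 47.997 g → 51.88 wt%.
O in (Na_0.67K_0.33)AlSi_3O_8: molar mass 267.535 g/mol; 8×15.999 = 127.992 g → 47.84 wt%.
Difference = 51.88 − 47.84 = 4.04 percentage points.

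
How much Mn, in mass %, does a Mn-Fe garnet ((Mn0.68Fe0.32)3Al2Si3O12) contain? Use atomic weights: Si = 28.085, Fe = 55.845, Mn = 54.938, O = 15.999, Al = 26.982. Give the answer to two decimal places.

M((Mn0.68Fe0.32)3Al2Si3O12) = 495.892 g/mol.
Mn contributes 2.04 × 54.938 = 112.074 g per mole.
112.074/495.892 = 0.2260 → 22.60%.

22.60 mass %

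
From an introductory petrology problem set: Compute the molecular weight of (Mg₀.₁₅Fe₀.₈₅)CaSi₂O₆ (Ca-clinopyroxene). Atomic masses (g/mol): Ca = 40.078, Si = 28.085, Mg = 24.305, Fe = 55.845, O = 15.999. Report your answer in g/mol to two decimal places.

The formula mass is the sum 0.15*24.305 + 0.85*55.845 + 1*40.078 + 2*28.085 + 6*15.999.

243.36 g/mol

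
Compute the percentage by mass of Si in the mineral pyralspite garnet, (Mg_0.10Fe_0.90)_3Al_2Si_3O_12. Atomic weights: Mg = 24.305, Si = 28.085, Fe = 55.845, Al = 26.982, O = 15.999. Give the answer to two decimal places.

17.26 weight percent

Molar mass of (Mg_0.10Fe_0.90)_3Al_2Si_3O_12: 0.30·24.305 + 2.70·55.845 + 2·26.982 + 3·28.085 + 12·15.999 = 488.280 g/mol.
Mass of Si per formula unit: 3 × 28.085 = 84.255 g.
Weight fraction Si = 84.255 / 488.280 = 0.1726.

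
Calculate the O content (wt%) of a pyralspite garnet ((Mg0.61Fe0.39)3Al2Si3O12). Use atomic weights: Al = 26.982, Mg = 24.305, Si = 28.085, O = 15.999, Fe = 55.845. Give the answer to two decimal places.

43.63 wt%

Formula mass = 1.83·24.305 + 1.17·55.845 + 2·26.982 + 3·28.085 + 12·15.999 = 440.024 g/mol, of which 191.988 g is O.
So O makes up 191.988/440.024 = 0.4363 of the mass, i.e. 43.63%.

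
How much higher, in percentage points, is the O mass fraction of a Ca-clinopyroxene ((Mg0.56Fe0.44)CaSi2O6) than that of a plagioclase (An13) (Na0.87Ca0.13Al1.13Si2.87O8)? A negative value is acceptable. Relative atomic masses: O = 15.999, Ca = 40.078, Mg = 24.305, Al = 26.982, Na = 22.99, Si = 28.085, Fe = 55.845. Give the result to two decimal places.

First mineral: 95.994 g O in 230.425 g formula = 41.66 wt% O.
Second mineral: 127.992 g O in 264.297 g formula = 48.43 wt% O.
41.66% − 48.43% gives a difference of -6.77 percentage points.

-6.77 percentage points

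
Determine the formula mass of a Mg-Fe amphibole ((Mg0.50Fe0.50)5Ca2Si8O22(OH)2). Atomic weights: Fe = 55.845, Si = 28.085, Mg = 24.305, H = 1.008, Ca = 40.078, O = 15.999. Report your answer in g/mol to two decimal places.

891.20 g/mol

The formula mass is the sum 2.50×24.305 + 2.50×55.845 + 2×40.078 + 8×28.085 + 24×15.999 + 2×1.008.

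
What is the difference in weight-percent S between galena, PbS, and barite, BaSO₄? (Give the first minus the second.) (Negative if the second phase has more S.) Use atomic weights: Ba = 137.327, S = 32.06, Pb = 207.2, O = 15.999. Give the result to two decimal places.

M(PbS) = 239.260 g/mol, so wt% S = 32.060/239.260 × 100 = 13.40%.
M(BaSO₄) = 233.383 g/mol, so wt% S = 32.060/233.383 × 100 = 13.74%.
13.40 − 13.74 = -0.34 pp.

-0.34 percentage points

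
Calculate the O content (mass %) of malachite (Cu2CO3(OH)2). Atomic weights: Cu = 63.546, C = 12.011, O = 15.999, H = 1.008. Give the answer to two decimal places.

36.18 mass %

Formula mass = 2*63.546 + 1*12.011 + 5*15.999 + 2*1.008 = 221.114 g/mol, of which 79.995 g is O.
So O makes up 79.995/221.114 = 0.3618 of the mass, i.e. 36.18%.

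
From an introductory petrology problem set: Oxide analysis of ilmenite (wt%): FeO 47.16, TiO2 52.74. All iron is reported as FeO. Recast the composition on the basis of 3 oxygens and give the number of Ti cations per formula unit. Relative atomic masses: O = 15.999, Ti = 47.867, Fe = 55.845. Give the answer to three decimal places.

FeO (M=71.844): mol = 0.65642; Fe = 0.65642, O = 0.65642.
TiO2 (M=79.865): mol = 0.66036; Ti = 0.66036, O = 1.32072.
ΣO = 1.97714; factor = 3/ΣO = 1.51734.
Ti apfu = 0.66036 × 1.51734 = 1.002.

1.002 Ti apfu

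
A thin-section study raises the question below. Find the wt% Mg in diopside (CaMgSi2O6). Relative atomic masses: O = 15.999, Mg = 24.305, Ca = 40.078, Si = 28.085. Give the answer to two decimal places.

11.22 mass %

Molar mass of CaMgSi2O6: 1·40.078 + 1·24.305 + 2·28.085 + 6·15.999 = 216.547 g/mol.
Mass of Mg per formula unit: 1 × 24.305 = 24.305 g.
Weight fraction Mg = 24.305 / 216.547 = 0.1122.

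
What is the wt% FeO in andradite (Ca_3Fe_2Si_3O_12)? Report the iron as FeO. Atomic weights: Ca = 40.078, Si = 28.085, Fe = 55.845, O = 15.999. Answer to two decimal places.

Molar mass of Ca_3Fe_2Si_3O_12 = 3×40.078 + 2×55.845 + 3×28.085 + 12×15.999 = 508.167 g/mol.
Each formula unit contains 2 Fe, equivalent to 2/1 = 2.0000 mol FeO.
M(FeO) = 1×55.845 + 1×15.999 = 71.844 g/mol.
Mass of FeO per formula unit = 2.0000 × 71.844 = 143.688 g.
FeO wt% = 143.688 / 508.167 × 100 = 28.28%.

28.28 wt%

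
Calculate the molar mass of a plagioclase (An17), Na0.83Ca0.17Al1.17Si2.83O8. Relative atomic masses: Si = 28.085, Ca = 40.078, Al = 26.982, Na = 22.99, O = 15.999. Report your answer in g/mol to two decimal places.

264.94 g/mol

M = 0.83×22.99 + 0.17×40.078 + 1.17×26.982 + 2.83×28.085 + 8×15.999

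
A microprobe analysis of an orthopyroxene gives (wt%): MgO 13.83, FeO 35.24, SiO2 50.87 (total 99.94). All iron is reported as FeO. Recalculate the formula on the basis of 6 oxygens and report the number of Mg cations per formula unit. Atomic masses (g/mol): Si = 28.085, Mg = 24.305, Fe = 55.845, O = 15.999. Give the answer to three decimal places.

13.83 wt% MgO ÷ 40.304 g/mol = 0.34314 mol, giving 0.34314 Mg and 0.34314 O.
35.24 wt% FeO ÷ 71.844 g/mol = 0.49051 mol, giving 0.49051 Fe and 0.49051 O.
50.87 wt% SiO2 ÷ 60.083 g/mol = 0.84666 mol, giving 0.84666 Si and 1.69332 O.
Oxygen sums to 2.52697; scaling by 6/2.52697 = 2.37439 puts the formula on 6 O.
Mg: 0.34314 × 2.37439 = 0.815 atoms per formula unit.

0.815 Mg apfu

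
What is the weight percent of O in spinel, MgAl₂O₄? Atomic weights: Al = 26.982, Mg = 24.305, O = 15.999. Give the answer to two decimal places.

Formula mass = 1×24.305 + 2×26.982 + 4×15.999 = 142.265 g/mol, of which 63.996 g is O.
So O makes up 63.996/142.265 = 0.4498 of the mass, i.e. 44.98%.

44.98 mass %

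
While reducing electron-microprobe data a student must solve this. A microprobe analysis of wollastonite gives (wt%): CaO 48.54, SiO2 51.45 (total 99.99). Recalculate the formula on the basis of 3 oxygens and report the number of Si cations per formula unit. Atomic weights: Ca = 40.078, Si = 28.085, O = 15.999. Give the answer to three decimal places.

48.54 wt% CaO ÷ 56.077 g/mol = 0.86560 mol, giving 0.86560 Ca and 0.86560 O.
51.45 wt% SiO2 ÷ 60.083 g/mol = 0.85632 mol, giving 0.85632 Si and 1.71264 O.
Oxygen sums to 2.57824; scaling by 3/2.57824 = 1.16358 puts the formula on 3 O.
Si: 0.85632 × 1.16358 = 0.996 atoms per formula unit.

0.996 Si apfu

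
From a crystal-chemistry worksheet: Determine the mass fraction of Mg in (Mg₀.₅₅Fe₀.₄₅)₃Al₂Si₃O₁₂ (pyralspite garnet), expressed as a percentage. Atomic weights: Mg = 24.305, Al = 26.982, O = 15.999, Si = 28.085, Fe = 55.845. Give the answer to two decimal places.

M((Mg₀.₅₅Fe₀.₄₅)₃Al₂Si₃O₁₂) = 445.701 g/mol.
Mg contributes 1.65 × 24.305 = 40.103 g per mole.
40.103/445.701 = 0.0900 → 9.00%.

9.00 wt%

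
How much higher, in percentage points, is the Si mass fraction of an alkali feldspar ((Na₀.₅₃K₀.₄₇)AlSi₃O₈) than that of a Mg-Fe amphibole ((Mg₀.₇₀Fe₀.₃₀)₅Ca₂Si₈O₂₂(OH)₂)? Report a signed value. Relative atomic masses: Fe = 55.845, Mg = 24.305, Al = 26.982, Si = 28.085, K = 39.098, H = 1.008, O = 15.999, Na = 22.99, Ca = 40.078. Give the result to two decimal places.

First mineral: 84.255 g Si in 269.790 g formula = 31.23 wt% Si.
Second mineral: 224.680 g Si in 859.663 g formula = 26.14 wt% Si.
31.23% − 26.14% gives a difference of 5.09 percentage points.

5.09 percentage points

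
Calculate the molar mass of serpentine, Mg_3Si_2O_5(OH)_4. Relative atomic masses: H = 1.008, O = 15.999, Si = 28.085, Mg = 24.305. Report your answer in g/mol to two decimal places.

M = 3(24.305) + 2(28.085) + 9(15.999) + 4(1.008)

277.11 g/mol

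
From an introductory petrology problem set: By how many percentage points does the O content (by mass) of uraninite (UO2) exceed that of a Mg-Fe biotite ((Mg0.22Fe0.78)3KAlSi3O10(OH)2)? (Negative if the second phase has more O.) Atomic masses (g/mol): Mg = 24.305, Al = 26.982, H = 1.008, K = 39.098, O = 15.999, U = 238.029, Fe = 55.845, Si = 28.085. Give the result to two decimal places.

-27.25 percentage points

O in UO2: molar mass 270.027 g/mol; 2×15.999 = 31.998 g → 11.85 wt%.
O in (Mg0.22Fe0.78)3KAlSi3O10(OH)2: molar mass 491.058 g/mol; 12×15.999 = 191.988 g → 39.10 wt%.
Difference = 11.85 − 39.10 = -27.25 percentage points.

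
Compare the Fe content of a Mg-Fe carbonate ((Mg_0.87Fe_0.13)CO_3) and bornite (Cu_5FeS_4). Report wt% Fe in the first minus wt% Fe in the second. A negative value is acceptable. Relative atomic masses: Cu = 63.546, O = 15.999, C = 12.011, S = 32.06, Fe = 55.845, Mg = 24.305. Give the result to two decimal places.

-2.92 percentage points

Fe in (Mg_0.87Fe_0.13)CO_3: molar mass 88.413 g/mol; 0.13×55.845 = 7.260 g → 8.21 wt%.
Fe in Cu_5FeS_4: molar mass 501.815 g/mol; 1×55.845 = 55.845 g → 11.13 wt%.
Difference = 8.21 − 11.13 = -2.92 percentage points.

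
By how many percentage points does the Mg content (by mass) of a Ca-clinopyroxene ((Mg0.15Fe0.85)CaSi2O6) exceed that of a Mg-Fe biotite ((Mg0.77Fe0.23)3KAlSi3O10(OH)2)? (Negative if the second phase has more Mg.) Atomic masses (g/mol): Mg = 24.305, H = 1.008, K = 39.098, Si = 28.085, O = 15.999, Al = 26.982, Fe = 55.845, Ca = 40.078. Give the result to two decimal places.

-11.29 percentage points

Mg in (Mg0.15Fe0.85)CaSi2O6: molar mass 243.356 g/mol; 0.15×24.305 = 3.646 g → 1.50 wt%.
Mg in (Mg0.77Fe0.23)3KAlSi3O10(OH)2: molar mass 439.017 g/mol; 2.31×24.305 = 56.145 g → 12.79 wt%.
Difference = 1.50 − 12.79 = -11.29 percentage points.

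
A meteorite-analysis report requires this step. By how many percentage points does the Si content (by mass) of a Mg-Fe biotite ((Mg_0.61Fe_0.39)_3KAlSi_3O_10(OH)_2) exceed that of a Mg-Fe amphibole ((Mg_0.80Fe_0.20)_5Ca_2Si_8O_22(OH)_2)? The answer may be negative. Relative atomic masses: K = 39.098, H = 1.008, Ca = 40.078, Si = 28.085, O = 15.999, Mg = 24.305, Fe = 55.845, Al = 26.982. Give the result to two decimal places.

First mineral: 84.255 g Si in 454.156 g formula = 18.55 wt% Si.
Second mineral: 224.680 g Si in 843.893 g formula = 26.62 wt% Si.
18.55% − 26.62% gives a difference of -8.07 percentage points.

-8.07 percentage points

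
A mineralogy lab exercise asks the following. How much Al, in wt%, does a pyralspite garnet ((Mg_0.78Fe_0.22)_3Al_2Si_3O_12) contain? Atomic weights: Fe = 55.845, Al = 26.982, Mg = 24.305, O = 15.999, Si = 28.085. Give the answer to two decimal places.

12.73 wt%

Molar mass of (Mg_0.78Fe_0.22)_3Al_2Si_3O_12: 2.34*24.305 + 0.66*55.845 + 2*26.982 + 3*28.085 + 12*15.999 = 423.938 g/mol.
Mass of Al per formula unit: 2 × 26.982 = 53.964 g.
Weight fraction Al = 53.964 / 423.938 = 0.1273.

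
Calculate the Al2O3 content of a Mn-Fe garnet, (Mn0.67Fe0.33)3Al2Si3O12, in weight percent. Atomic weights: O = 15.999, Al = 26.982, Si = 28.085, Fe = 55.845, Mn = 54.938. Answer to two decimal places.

M((Mn0.67Fe0.33)3Al2Si3O12) = 495.919 g/mol; M(Al2O3) = 101.961 g/mol.
Moles Al2O3 per formula unit = 2 Al ÷ 2 = 1.0000.
Al2O3 fraction = (1.0000 × 101.961) / 495.919 = 101.961/495.919 = 0.2056.

20.56 wt%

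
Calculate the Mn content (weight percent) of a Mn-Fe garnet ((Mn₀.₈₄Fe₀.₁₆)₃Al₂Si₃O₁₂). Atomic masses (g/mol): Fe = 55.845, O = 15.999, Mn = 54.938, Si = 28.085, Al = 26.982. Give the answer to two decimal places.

27.94 weight percent

Formula mass = 2.52×54.938 + 0.48×55.845 + 2×26.982 + 3×28.085 + 12×15.999 = 495.456 g/mol, of which 138.444 g is Mn.
So Mn makes up 138.444/495.456 = 0.2794 of the mass, i.e. 27.94%.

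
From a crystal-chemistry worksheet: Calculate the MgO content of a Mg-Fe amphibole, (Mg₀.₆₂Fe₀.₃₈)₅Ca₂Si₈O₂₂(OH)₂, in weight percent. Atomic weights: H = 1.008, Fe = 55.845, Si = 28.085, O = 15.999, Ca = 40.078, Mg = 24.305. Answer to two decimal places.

14.32 wt%

M((Mg₀.₆₂Fe₀.₃₈)₅Ca₂Si₈O₂₂(OH)₂) = 872.279 g/mol; M(MgO) = 40.304 g/mol.
Moles MgO per formula unit = 3.10 Mg ÷ 1 = 3.1000.
MgO fraction = (3.1000 × 40.304) / 872.279 = 124.942/872.279 = 0.1432.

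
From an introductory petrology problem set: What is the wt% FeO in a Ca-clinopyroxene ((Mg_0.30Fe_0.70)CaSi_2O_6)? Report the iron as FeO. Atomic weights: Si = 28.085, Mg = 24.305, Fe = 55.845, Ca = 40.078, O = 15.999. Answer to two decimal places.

21.08 wt%

Formula mass = 238.625 g/mol.
0.70 Fe → 0.7000 mol FeO per formula unit; M(FeO) = 71.844, so FeO mass = 50.291 g.
50.291/238.625 × 100 = 21.08 wt%.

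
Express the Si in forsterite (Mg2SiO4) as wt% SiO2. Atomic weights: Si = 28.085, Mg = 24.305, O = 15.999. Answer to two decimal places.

Formula mass = 140.691 g/mol.
1 Si → 1.0000 mol SiO2 per formula unit; M(SiO2) = 60.083, so SiO2 mass = 60.083 g.
60.083/140.691 × 100 = 42.71 wt%.

42.71 wt%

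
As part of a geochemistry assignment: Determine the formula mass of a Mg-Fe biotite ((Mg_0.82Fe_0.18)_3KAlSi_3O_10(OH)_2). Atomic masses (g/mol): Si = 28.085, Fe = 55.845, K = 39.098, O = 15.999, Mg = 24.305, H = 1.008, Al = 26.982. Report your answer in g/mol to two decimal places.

434.29 g/mol

Mg: 2.46 × 24.305 = 59.7903
Fe: 0.54 × 55.845 = 30.1563
K: 1 × 39.098 = 39.0980
Al: 1 × 26.982 = 26.9820
Si: 3 × 28.085 = 84.2550
O: 12 × 15.999 = 191.9880
H: 2 × 1.008 = 2.0160
Summing the contributions gives the formula mass.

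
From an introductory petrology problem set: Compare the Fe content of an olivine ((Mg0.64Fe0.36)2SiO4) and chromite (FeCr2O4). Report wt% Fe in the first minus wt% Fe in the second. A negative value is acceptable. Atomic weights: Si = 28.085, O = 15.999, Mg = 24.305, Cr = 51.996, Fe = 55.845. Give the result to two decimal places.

Fe in (Mg0.64Fe0.36)2SiO4: molar mass 163.400 g/mol; 0.72×55.845 = 40.208 g → 24.61 wt%.
Fe in FeCr2O4: molar mass 223.833 g/mol; 1×55.845 = 55.845 g → 24.95 wt%.
Difference = 24.61 − 24.95 = -0.34 percentage points.

-0.34 percentage points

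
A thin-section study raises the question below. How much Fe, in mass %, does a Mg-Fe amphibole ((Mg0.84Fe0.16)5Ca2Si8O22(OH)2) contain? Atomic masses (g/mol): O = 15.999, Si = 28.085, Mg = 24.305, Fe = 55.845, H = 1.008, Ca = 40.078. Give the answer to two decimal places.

Molar mass of (Mg0.84Fe0.16)5Ca2Si8O22(OH)2: 4.20*24.305 + 0.80*55.845 + 2*40.078 + 8*28.085 + 24*15.999 + 2*1.008 = 837.585 g/mol.
Mass of Fe per formula unit: 0.80 × 55.845 = 44.676 g.
Weight fraction Fe = 44.676 / 837.585 = 0.0533.

5.33 mass %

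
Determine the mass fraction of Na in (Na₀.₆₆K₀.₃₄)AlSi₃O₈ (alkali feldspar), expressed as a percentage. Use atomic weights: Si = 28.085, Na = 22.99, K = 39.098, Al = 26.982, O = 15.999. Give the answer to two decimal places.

5.67 mass %

Formula mass = 0.66·22.99 + 0.34·39.098 + 1·26.982 + 3·28.085 + 8·15.999 = 267.696 g/mol, of which 15.173 g is Na.
So Na makes up 15.173/267.696 = 0.0567 of the mass, i.e. 5.67%.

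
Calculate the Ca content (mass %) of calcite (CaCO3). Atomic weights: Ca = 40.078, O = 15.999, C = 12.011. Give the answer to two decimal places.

40.04 mass %

Molar mass of CaCO3: 1*40.078 + 1*12.011 + 3*15.999 = 100.086 g/mol.
Mass of Ca per formula unit: 1 × 40.078 = 40.078 g.
Weight fraction Ca = 40.078 / 100.086 = 0.4004.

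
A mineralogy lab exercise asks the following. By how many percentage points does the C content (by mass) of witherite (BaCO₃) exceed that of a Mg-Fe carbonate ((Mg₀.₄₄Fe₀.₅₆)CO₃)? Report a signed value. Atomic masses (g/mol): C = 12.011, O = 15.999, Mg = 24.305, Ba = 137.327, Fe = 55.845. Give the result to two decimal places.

-5.69 percentage points

C in BaCO₃: molar mass 197.335 g/mol; 1×12.011 = 12.011 g → 6.09 wt%.
C in (Mg₀.₄₄Fe₀.₅₆)CO₃: molar mass 101.975 g/mol; 1×12.011 = 12.011 g → 11.78 wt%.
Difference = 6.09 − 11.78 = -5.69 percentage points.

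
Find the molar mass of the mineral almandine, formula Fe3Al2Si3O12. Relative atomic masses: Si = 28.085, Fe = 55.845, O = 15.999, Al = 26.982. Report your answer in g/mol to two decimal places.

M = 3(55.845) + 2(26.982) + 3(28.085) + 12(15.999)

497.74 g/mol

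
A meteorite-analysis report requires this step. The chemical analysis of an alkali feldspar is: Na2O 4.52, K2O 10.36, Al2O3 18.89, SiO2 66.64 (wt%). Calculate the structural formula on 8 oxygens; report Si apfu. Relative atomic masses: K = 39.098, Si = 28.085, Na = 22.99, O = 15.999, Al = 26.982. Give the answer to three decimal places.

3.001 Si apfu

4.52 wt% Na2O ÷ 61.979 g/mol = 0.07293 mol, giving 0.14586 Na and 0.07293 O.
10.36 wt% K2O ÷ 94.195 g/mol = 0.10998 mol, giving 0.21996 K and 0.10998 O.
18.89 wt% Al2O3 ÷ 101.961 g/mol = 0.18527 mol, giving 0.37054 Al and 0.55581 O.
66.64 wt% SiO2 ÷ 60.083 g/mol = 1.10913 mol, giving 1.10913 Si and 2.21826 O.
Oxygen sums to 2.95698; scaling by 8/2.95698 = 2.70546 puts the formula on 8 O.
Si: 1.10913 × 2.70546 = 3.001 atoms per formula unit.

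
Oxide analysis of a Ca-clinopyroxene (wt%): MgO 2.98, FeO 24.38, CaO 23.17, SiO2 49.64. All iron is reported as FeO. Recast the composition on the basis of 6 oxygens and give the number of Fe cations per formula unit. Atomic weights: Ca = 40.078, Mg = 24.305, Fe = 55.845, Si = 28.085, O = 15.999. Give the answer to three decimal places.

MgO (M=40.304): mol = 0.07394; Mg = 0.07394, O = 0.07394.
FeO (M=71.844): mol = 0.33935; Fe = 0.33935, O = 0.33935.
CaO (M=56.077): mol = 0.41318; Ca = 0.41318, O = 0.41318.
SiO2 (M=60.083): mol = 0.82619; Si = 0.82619, O = 1.65238.
ΣO = 2.47885; factor = 6/ΣO = 2.42048.
Fe apfu = 0.33935 × 2.42048 = 0.821.

0.821 Fe apfu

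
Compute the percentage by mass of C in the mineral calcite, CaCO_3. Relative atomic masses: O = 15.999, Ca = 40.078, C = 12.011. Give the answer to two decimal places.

12.00 wt%

Formula mass = 1*40.078 + 1*12.011 + 3*15.999 = 100.086 g/mol, of which 12.011 g is C.
So C makes up 12.011/100.086 = 0.1200 of the mass, i.e. 12.00%.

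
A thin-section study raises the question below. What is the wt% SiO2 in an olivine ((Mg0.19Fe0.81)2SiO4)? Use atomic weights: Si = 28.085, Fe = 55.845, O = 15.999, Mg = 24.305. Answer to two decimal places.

31.33 wt%

Formula mass = 191.786 g/mol.
1 Si → 1.0000 mol SiO2 per formula unit; M(SiO2) = 60.083, so SiO2 mass = 60.083 g.
60.083/191.786 × 100 = 31.33 wt%.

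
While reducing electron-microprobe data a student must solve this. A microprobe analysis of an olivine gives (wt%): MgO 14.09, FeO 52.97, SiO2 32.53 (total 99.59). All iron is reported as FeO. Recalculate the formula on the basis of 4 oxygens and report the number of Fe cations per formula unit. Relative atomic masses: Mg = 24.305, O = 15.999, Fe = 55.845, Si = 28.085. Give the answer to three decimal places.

1.359 Fe apfu

MgO: 14.09/40.304 = 0.34959 mol → 0.34959 mol Mg, 0.34959 mol O.
FeO: 52.97/71.844 = 0.73729 mol → 0.73729 mol Fe, 0.73729 mol O.
SiO2: 32.53/60.083 = 0.54142 mol → 0.54142 mol Si, 1.08284 mol O.
Total oxygen = 2.16972 mol. Normalization factor = 4/2.16972 = 1.84356.
Fe per 4 O = 0.73729 × 1.84356 = 1.359.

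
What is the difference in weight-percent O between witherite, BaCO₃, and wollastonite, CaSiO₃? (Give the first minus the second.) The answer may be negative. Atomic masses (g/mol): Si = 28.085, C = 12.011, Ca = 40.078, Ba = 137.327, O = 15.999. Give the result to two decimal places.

-17.00 percentage points

First mineral: 47.997 g O in 197.335 g formula = 24.32 wt% O.
Second mineral: 47.997 g O in 116.160 g formula = 41.32 wt% O.
24.32% − 41.32% gives a difference of -17.00 percentage points.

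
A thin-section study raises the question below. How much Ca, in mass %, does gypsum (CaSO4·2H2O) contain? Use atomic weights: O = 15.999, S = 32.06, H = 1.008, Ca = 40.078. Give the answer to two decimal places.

Formula mass = 1·40.078 + 1·32.06 + 6·15.999 + 4·1.008 = 172.164 g/mol, of which 40.078 g is Ca.
So Ca makes up 40.078/172.164 = 0.2328 of the mass, i.e. 23.28%.

23.28 mass %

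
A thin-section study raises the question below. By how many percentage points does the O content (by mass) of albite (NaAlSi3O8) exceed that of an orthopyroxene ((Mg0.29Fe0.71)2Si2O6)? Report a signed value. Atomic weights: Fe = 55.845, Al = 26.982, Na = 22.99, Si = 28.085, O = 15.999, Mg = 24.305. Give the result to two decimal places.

First mineral: 127.992 g O in 262.219 g formula = 48.81 wt% O.
Second mineral: 95.994 g O in 245.561 g formula = 39.09 wt% O.
48.81% − 39.09% gives a difference of 9.72 percentage points.

9.72 percentage points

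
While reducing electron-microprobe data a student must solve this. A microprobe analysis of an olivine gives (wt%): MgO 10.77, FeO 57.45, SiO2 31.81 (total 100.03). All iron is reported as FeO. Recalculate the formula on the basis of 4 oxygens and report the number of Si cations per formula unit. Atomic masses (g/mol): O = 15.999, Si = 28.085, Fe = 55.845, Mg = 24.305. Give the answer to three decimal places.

0.996 Si apfu

MgO: 10.77/40.304 = 0.26722 mol → 0.26722 mol Mg, 0.26722 mol O.
FeO: 57.45/71.844 = 0.79965 mol → 0.79965 mol Fe, 0.79965 mol O.
SiO2: 31.81/60.083 = 0.52943 mol → 0.52943 mol Si, 1.05886 mol O.
Total oxygen = 2.12573 mol. Normalization factor = 4/2.12573 = 1.88171.
Si per 4 O = 0.52943 × 1.88171 = 0.996.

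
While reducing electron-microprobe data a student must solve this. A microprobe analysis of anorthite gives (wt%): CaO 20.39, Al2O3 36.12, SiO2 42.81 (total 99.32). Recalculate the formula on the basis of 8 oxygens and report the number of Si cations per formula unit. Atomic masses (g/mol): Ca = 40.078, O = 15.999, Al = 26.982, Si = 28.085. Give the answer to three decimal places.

1.999 Si apfu

CaO (M=56.077): mol = 0.36361; Ca = 0.36361, O = 0.36361.
Al2O3 (M=101.961): mol = 0.35425; Al = 0.70850, O = 1.06275.
SiO2 (M=60.083): mol = 0.71251; Si = 0.71251, O = 1.42502.
ΣO = 2.85138; factor = 8/ΣO = 2.80566.
Si apfu = 0.71251 × 2.80566 = 1.999.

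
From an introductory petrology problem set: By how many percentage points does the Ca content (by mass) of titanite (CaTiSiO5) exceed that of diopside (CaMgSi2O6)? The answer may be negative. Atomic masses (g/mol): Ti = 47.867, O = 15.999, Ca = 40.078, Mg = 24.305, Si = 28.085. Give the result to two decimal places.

Ca in CaTiSiO5: molar mass 196.025 g/mol; 1×40.078 = 40.078 g → 20.45 wt%.
Ca in CaMgSi2O6: molar mass 216.547 g/mol; 1×40.078 = 40.078 g → 18.51 wt%.
Difference = 20.45 − 18.51 = 1.94 percentage points.

1.94 percentage points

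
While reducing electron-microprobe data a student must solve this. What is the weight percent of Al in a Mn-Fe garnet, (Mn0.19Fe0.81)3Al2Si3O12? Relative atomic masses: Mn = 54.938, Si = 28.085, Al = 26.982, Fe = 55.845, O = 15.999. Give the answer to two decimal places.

10.85 weight percent

Formula mass = 0.57*54.938 + 2.43*55.845 + 2*26.982 + 3*28.085 + 12*15.999 = 497.225 g/mol, of which 53.964 g is Al.
So Al makes up 53.964/497.225 = 0.1085 of the mass, i.e. 10.85%.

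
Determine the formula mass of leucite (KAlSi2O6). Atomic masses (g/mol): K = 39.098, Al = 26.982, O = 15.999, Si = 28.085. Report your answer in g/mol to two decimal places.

M = 1·39.098 + 1·26.982 + 2·28.085 + 6·15.999

218.24 g/mol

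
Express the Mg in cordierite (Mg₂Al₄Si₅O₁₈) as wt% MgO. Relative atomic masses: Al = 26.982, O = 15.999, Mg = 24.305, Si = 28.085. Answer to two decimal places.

13.78 wt%

M(Mg₂Al₄Si₅O₁₈) = 584.945 g/mol; M(MgO) = 40.304 g/mol.
Moles MgO per formula unit = 2 Mg ÷ 1 = 2.0000.
MgO fraction = (2.0000 × 40.304) / 584.945 = 80.608/584.945 = 0.1378.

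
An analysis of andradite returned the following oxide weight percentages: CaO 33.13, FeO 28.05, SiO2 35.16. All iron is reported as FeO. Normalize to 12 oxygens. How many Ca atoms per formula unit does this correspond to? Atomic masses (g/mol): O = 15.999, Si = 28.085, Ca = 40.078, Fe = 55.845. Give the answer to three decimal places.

3.295 Ca apfu

33.13 wt% CaO ÷ 56.077 g/mol = 0.59079 mol, giving 0.59079 Ca and 0.59079 O.
28.05 wt% FeO ÷ 71.844 g/mol = 0.39043 mol, giving 0.39043 Fe and 0.39043 O.
35.16 wt% SiO2 ÷ 60.083 g/mol = 0.58519 mol, giving 0.58519 Si and 1.17038 O.
Oxygen sums to 2.15160; scaling by 12/2.15160 = 5.57724 puts the formula on 12 O.
Ca: 0.59079 × 5.57724 = 3.295 atoms per formula unit.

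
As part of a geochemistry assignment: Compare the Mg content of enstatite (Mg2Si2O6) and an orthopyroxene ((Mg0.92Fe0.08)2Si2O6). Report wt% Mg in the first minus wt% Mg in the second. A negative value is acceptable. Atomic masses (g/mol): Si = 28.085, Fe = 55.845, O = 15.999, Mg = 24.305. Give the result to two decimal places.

2.48 percentage points

M(Mg2Si2O6) = 200.774 g/mol, so wt% Mg = 48.610/200.774 × 100 = 24.21%.
M((Mg0.92Fe0.08)2Si2O6) = 205.820 g/mol, so wt% Mg = 44.721/205.820 × 100 = 21.73%.
24.21 − 21.73 = 2.48 pp.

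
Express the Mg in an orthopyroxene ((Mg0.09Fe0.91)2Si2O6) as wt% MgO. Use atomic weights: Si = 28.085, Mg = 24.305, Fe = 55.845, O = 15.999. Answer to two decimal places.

2.81 wt%

Formula mass = 258.177 g/mol.
0.18 Mg → 0.1800 mol MgO per formula unit; M(MgO) = 40.304, so MgO mass = 7.255 g.
7.255/258.177 × 100 = 2.81 wt%.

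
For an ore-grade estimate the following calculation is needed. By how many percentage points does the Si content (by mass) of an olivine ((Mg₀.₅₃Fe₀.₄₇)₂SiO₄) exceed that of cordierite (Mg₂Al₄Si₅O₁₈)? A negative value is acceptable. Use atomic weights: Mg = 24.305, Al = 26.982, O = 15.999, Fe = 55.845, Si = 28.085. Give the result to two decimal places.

-7.52 percentage points

M((Mg₀.₅₃Fe₀.₄₇)₂SiO₄) = 170.339 g/mol, so wt% Si = 28.085/170.339 × 100 = 16.49%.
M(Mg₂Al₄Si₅O₁₈) = 584.945 g/mol, so wt% Si = 140.425/584.945 × 100 = 24.01%.
16.49 − 24.01 = -7.52 pp.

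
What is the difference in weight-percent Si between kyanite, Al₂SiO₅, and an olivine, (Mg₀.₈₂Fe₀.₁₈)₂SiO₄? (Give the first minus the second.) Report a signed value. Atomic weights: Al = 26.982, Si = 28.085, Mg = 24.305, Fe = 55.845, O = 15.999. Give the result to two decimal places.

-1.14 percentage points

First mineral: 28.085 g Si in 162.044 g formula = 17.33 wt% Si.
Second mineral: 28.085 g Si in 152.045 g formula = 18.47 wt% Si.
17.33% − 18.47% gives a difference of -1.14 percentage points.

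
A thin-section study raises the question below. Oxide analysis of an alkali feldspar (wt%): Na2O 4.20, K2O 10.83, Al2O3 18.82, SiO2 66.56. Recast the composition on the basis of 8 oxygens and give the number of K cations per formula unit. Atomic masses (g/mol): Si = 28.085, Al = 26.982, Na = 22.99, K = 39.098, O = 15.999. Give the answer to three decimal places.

0.623 K apfu

4.20 wt% Na2O ÷ 61.979 g/mol = 0.06776 mol, giving 0.13552 Na and 0.06776 O.
10.83 wt% K2O ÷ 94.195 g/mol = 0.11497 mol, giving 0.22994 K and 0.11497 O.
18.82 wt% Al2O3 ÷ 101.961 g/mol = 0.18458 mol, giving 0.36916 Al and 0.55374 O.
66.56 wt% SiO2 ÷ 60.083 g/mol = 1.10780 mol, giving 1.10780 Si and 2.21560 O.
Oxygen sums to 2.95207; scaling by 8/2.95207 = 2.70996 puts the formula on 8 O.
K: 0.22994 × 2.70996 = 0.623 atoms per formula unit.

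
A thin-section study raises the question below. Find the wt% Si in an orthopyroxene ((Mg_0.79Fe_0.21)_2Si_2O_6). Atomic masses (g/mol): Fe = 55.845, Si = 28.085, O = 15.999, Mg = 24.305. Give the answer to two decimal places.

Molar mass of (Mg_0.79Fe_0.21)_2Si_2O_6: 1.58×24.305 + 0.42×55.845 + 2×28.085 + 6×15.999 = 214.021 g/mol.
Mass of Si per formula unit: 2 × 28.085 = 56.170 g.
Weight fraction Si = 56.170 / 214.021 = 0.2625.

26.25 wt%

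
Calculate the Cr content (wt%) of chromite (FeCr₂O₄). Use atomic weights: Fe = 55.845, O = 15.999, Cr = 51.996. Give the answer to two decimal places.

46.46 wt%

M(FeCr₂O₄) = 223.833 g/mol.
Cr contributes 2 × 51.996 = 103.992 g per mole.
103.992/223.833 = 0.4646 → 46.46%.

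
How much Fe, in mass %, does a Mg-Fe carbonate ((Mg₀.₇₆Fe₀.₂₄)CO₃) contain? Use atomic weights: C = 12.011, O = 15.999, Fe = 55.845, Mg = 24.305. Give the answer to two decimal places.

Formula mass = 0.76*24.305 + 0.24*55.845 + 1*12.011 + 3*15.999 = 91.883 g/mol, of which 13.403 g is Fe.
So Fe makes up 13.403/91.883 = 0.1459 of the mass, i.e. 14.59%.

14.59 mass %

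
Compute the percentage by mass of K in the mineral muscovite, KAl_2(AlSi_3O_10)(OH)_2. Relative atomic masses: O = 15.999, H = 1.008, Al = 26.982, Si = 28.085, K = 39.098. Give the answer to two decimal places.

Molar mass of KAl_2(AlSi_3O_10)(OH)_2: 1×39.098 + 3×26.982 + 3×28.085 + 12×15.999 + 2×1.008 = 398.303 g/mol.
Mass of K per formula unit: 1 × 39.098 = 39.098 g.
Weight fraction K = 39.098 / 398.303 = 0.0982.

9.82 mass %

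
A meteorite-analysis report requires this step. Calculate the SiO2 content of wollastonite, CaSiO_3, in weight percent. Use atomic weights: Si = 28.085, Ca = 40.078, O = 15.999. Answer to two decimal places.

51.72 wt%

Molar mass of CaSiO_3 = 1×40.078 + 1×28.085 + 3×15.999 = 116.160 g/mol.
Each formula unit contains 1 Si, equivalent to 1/1 = 1.0000 mol SiO2.
M(SiO2) = 1×28.085 + 2×15.999 = 60.083 g/mol.
Mass of SiO2 per formula unit = 1.0000 × 60.083 = 60.083 g.
SiO2 wt% = 60.083 / 116.160 × 100 = 51.72%.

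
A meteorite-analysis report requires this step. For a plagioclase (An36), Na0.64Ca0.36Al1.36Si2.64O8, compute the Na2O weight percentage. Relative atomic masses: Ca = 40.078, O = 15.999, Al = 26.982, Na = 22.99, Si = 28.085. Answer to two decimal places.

7.40 wt%

M(Na0.64Ca0.36Al1.36Si2.64O8) = 267.974 g/mol; M(Na2O) = 61.979 g/mol.
Moles Na2O per formula unit = 0.64 Na ÷ 2 = 0.3200.
Na2O fraction = (0.3200 × 61.979) / 267.974 = 19.833/267.974 = 0.0740.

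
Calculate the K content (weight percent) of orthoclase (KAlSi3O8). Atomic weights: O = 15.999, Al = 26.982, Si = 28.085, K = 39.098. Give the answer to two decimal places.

14.05 weight percent

Molar mass of KAlSi3O8: 1*39.098 + 1*26.982 + 3*28.085 + 8*15.999 = 278.327 g/mol.
Mass of K per formula unit: 1 × 39.098 = 39.098 g.
Weight fraction K = 39.098 / 278.327 = 0.1405.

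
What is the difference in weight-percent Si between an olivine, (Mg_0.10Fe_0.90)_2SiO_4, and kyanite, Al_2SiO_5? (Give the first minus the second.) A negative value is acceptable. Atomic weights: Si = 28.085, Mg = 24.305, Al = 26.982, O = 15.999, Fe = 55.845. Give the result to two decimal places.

-3.11 percentage points

First mineral: 28.085 g Si in 197.463 g formula = 14.22 wt% Si.
Second mineral: 28.085 g Si in 162.044 g formula = 17.33 wt% Si.
14.22% − 17.33% gives a difference of -3.11 percentage points.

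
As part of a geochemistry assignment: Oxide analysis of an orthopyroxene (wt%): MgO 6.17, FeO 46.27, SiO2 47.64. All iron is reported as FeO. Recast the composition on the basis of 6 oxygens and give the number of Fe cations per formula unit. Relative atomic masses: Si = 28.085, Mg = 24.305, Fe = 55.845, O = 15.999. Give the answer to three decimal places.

1.622 Fe apfu

MgO: 6.17/40.304 = 0.15309 mol → 0.15309 mol Mg, 0.15309 mol O.
FeO: 46.27/71.844 = 0.64403 mol → 0.64403 mol Fe, 0.64403 mol O.
SiO2: 47.64/60.083 = 0.79290 mol → 0.79290 mol Si, 1.58580 mol O.
Total oxygen = 2.38292 mol. Normalization factor = 6/2.38292 = 2.51792.
Fe per 6 O = 0.64403 × 2.51792 = 1.622.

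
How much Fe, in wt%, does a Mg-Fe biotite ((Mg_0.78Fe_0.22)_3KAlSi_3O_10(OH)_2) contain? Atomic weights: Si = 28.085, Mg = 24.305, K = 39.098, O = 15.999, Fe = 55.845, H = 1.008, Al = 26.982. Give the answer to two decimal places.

Formula mass = 2.34*24.305 + 0.66*55.845 + 1*39.098 + 1*26.982 + 3*28.085 + 12*15.999 + 2*1.008 = 438.070 g/mol, of which 36.858 g is Fe.
So Fe makes up 36.858/438.070 = 0.0841 of the mass, i.e. 8.41%.

8.41 wt%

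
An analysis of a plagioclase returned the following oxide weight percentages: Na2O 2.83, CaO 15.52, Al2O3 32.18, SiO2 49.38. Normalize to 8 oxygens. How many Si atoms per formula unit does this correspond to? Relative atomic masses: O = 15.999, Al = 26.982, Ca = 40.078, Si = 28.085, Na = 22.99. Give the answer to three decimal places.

2.257 Si apfu

2.83 wt% Na2O ÷ 61.979 g/mol = 0.04566 mol, giving 0.09132 Na and 0.04566 O.
15.52 wt% CaO ÷ 56.077 g/mol = 0.27676 mol, giving 0.27676 Ca and 0.27676 O.
32.18 wt% Al2O3 ÷ 101.961 g/mol = 0.31561 mol, giving 0.63122 Al and 0.94683 O.
49.38 wt% SiO2 ÷ 60.083 g/mol = 0.82186 mol, giving 0.82186 Si and 1.64372 O.
Oxygen sums to 2.91297; scaling by 8/2.91297 = 2.74634 puts the formula on 8 O.
Si: 0.82186 × 2.74634 = 2.257 atoms per formula unit.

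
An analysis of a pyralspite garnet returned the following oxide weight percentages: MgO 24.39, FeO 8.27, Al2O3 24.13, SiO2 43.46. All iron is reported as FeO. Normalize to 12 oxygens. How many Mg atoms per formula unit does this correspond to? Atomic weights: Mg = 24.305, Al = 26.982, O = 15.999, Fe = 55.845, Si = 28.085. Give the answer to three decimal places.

2.524 Mg apfu

24.39 wt% MgO ÷ 40.304 g/mol = 0.60515 mol, giving 0.60515 Mg and 0.60515 O.
8.27 wt% FeO ÷ 71.844 g/mol = 0.11511 mol, giving 0.11511 Fe and 0.11511 O.
24.13 wt% Al2O3 ÷ 101.961 g/mol = 0.23666 mol, giving 0.47332 Al and 0.70998 O.
43.46 wt% SiO2 ÷ 60.083 g/mol = 0.72333 mol, giving 0.72333 Si and 1.44666 O.
Oxygen sums to 2.87690; scaling by 12/2.87690 = 4.17116 puts the formula on 12 O.
Mg: 0.60515 × 4.17116 = 2.524 atoms per formula unit.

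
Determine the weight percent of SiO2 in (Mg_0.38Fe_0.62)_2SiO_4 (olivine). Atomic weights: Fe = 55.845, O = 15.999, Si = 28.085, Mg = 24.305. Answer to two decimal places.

M((Mg_0.38Fe_0.62)_2SiO_4) = 179.801 g/mol; M(SiO2) = 60.083 g/mol.
Moles SiO2 per formula unit = 1 Si ÷ 1 = 1.0000.
SiO2 fraction = (1.0000 × 60.083) / 179.801 = 60.083/179.801 = 0.3342.

33.42 wt%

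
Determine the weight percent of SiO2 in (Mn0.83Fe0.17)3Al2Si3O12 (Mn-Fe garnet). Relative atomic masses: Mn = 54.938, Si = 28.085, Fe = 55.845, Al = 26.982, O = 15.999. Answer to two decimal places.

Molar mass of (Mn0.83Fe0.17)3Al2Si3O12 = 2.49·54.938 + 0.51·55.845 + 2·26.982 + 3·28.085 + 12·15.999 = 495.484 g/mol.
Each formula unit contains 3 Si, equivalent to 3/1 = 3.0000 mol SiO2.
M(SiO2) = 1×28.085 + 2×15.999 = 60.083 g/mol.
Mass of SiO2 per formula unit = 3.0000 × 60.083 = 180.249 g.
SiO2 wt% = 180.249 / 495.484 × 100 = 36.38%.

36.38 wt%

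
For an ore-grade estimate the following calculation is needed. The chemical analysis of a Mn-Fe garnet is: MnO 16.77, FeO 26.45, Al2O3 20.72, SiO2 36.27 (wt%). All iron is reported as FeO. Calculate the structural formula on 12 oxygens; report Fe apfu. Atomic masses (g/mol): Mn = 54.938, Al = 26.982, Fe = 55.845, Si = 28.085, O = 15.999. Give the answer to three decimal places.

MnO (M=70.937): mol = 0.23641; Mn = 0.23641, O = 0.23641.
FeO (M=71.844): mol = 0.36816; Fe = 0.36816, O = 0.36816.
Al2O3 (M=101.961): mol = 0.20321; Al = 0.40642, O = 0.60963.
SiO2 (M=60.083): mol = 0.60366; Si = 0.60366, O = 1.20732.
ΣO = 2.42152; factor = 12/ΣO = 4.95557.
Fe apfu = 0.36816 × 4.95557 = 1.824.

1.824 Fe apfu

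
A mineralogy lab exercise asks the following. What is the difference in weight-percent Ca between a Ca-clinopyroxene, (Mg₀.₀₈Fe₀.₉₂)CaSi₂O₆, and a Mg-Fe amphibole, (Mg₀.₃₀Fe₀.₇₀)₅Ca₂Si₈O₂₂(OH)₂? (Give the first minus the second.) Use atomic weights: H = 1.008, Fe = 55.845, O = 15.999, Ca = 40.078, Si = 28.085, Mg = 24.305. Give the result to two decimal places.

7.63 percentage points

M((Mg₀.₀₈Fe₀.₉₂)CaSi₂O₆) = 245.564 g/mol, so wt% Ca = 40.078/245.564 × 100 = 16.32%.
M((Mg₀.₃₀Fe₀.₇₀)₅Ca₂Si₈O₂₂(OH)₂) = 922.743 g/mol, so wt% Ca = 80.156/922.743 × 100 = 8.69%.
16.32 − 8.69 = 7.63 pp.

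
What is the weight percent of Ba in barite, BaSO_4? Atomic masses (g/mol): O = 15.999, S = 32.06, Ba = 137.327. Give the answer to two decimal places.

Molar mass of BaSO_4: 1·137.327 + 1·32.06 + 4·15.999 = 233.383 g/mol.
Mass of Ba per formula unit: 1 × 137.327 = 137.327 g.
Weight fraction Ba = 137.327 / 233.383 = 0.5884.

58.84 weight percent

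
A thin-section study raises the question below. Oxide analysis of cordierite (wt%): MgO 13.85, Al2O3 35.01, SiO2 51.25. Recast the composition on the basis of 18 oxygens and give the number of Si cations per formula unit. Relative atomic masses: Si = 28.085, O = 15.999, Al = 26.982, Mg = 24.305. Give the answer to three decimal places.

MgO: 13.85/40.304 = 0.34364 mol → 0.34364 mol Mg, 0.34364 mol O.
Al2O3: 35.01/101.961 = 0.34337 mol → 0.68674 mol Al, 1.03011 mol O.
SiO2: 51.25/60.083 = 0.85299 mol → 0.85299 mol Si, 1.70598 mol O.
Total oxygen = 3.07973 mol. Normalization factor = 18/3.07973 = 5.84467.
Si per 18 O = 0.85299 × 5.84467 = 4.985.

4.985 Si apfu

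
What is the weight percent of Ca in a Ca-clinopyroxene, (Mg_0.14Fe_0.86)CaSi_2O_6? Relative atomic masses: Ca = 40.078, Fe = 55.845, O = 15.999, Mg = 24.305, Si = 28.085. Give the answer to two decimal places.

16.45 mass %

Molar mass of (Mg_0.14Fe_0.86)CaSi_2O_6: 0.14·24.305 + 0.86·55.845 + 1·40.078 + 2·28.085 + 6·15.999 = 243.671 g/mol.
Mass of Ca per formula unit: 1 × 40.078 = 40.078 g.
Weight fraction Ca = 40.078 / 243.671 = 0.1645.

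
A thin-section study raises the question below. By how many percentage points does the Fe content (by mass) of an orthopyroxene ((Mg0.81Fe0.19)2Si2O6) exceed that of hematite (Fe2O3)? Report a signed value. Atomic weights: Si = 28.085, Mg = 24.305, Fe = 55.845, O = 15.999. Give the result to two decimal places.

Fe in (Mg0.81Fe0.19)2Si2O6: molar mass 212.759 g/mol; 0.38×55.845 = 21.221 g → 9.97 wt%.
Fe in Fe2O3: molar mass 159.687 g/mol; 2×55.845 = 111.690 g → 69.94 wt%.
Difference = 9.97 − 69.94 = -59.97 percentage points.

-59.97 percentage points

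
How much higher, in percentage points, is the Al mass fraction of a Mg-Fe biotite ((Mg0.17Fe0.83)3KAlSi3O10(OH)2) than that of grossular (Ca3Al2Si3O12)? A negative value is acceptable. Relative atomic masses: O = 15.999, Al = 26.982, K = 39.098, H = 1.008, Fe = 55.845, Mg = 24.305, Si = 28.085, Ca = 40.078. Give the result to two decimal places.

-6.54 percentage points

M((Mg0.17Fe0.83)3KAlSi3O10(OH)2) = 495.789 g/mol, so wt% Al = 26.982/495.789 × 100 = 5.44%.
M(Ca3Al2Si3O12) = 450.441 g/mol, so wt% Al = 53.964/450.441 × 100 = 11.98%.
5.44 − 11.98 = -6.54 pp.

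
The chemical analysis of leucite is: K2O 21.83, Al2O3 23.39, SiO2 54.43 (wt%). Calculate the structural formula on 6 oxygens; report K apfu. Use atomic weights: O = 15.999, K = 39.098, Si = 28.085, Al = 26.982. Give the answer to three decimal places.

1.018 K apfu

K2O: 21.83/94.195 = 0.23175 mol → 0.46350 mol K, 0.23175 mol O.
Al2O3: 23.39/101.961 = 0.22940 mol → 0.45880 mol Al, 0.68820 mol O.
SiO2: 54.43/60.083 = 0.90591 mol → 0.90591 mol Si, 1.81182 mol O.
Total oxygen = 2.73177 mol. Normalization factor = 6/2.73177 = 2.19638.
K per 6 O = 0.46350 × 2.19638 = 1.018.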